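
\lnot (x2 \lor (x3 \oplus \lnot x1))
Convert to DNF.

(\lnot x2 \land \lnot x3 \land x1) \lor (\lnot x2 \land \lnot x1 \land x3)

\lnot (x2 \lor (x3 \oplus \lnot x1))
≡ \lnot (x2 \lor (x3 \land \lnot \lnot x1) \lor (\lnot x3 \land \lnot x1))
≡ \lnot x2 \land \lnot (x3 \land \lnot \lnot x1) \land \lnot (\lnot x3 \land \lnot x1)
≡ \lnot x2 \land (\lnot x3 \lor \lnot \lnot \lnot x1) \land \lnot (\lnot x3 \land \lnot x1)
≡ \lnot x2 \land (\lnot x3 \lor \lnot x1) \land \lnot (\lnot x3 \land \lnot x1)
≡ \lnot x2 \land (\lnot x3 \lor \lnot x1) \land (\lnot \lnot x3 \lor \lnot \lnot x1)
≡ \lnot x2 \land (\lnot x3 \lor \lnot x1) \land (x3 \lor \lnot \lnot x1)
≡ \lnot x2 \land (\lnot x3 \lor \lnot x1) \land (x3 \lor x1)
≡ (\lnot x2 \land \lnot x3 \land x3) \lor (\lnot x2 \land \lnot x3 \land x1) \lor (\lnot x2 \land \lnot x1 \land x3) \lor (\lnot x2 \land \lnot x1 \land x1)
≡ (\lnot x2 \land \lnot x3 \land x1) \lor (\lnot x2 \land \lnot x1 \land x3)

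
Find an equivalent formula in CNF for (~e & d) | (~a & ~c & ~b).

(~e | ~a) & (~e | ~c) & (~e | ~b) & (d | ~a) & (d | ~c) & (d | ~b)

(~e & d) | (~a & ~c & ~b)
≡ (~e | ~a) & (~e | ~c) & (~e | ~b) & (d | ~a) & (d | ~c) & (d | ~b)   [distribute | over &]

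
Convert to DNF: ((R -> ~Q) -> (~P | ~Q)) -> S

((R -> ~Q) -> (~P | ~Q)) -> S
= ~((R -> ~Q) -> (~P | ~Q)) | S   — eliminate ->
= ~(~(R -> ~Q) | ~P | ~Q) | S   — eliminate ->
= ~(~(~R | ~Q) | ~P | ~Q) | S   — eliminate ->
= (~~(~R | ~Q) & ~~P & ~~Q) | S   — De Morgan
= ((~R | ~Q) & ~~P & ~~Q) | S   — double negation
= ((~R | ~Q) & P & ~~Q) | S   — double negation
= ((~R | ~Q) & P & Q) | S   — double negation
= (~R & P & Q) | (~Q & P & Q) | S   — distribute & over |
= (~R & P & Q) | S   — simplify

(~R & P & Q) | S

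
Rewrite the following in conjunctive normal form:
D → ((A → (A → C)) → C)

D → ((A → (A → C)) → C)
⇔ ¬D ∨ ((A → (A → C)) → C)   [eliminate →]
⇔ ¬D ∨ ¬(A → (A → C)) ∨ C   [eliminate →]
⇔ ¬D ∨ ¬(¬A ∨ (A → C)) ∨ C   [eliminate →]
⇔ ¬D ∨ ¬(¬A ∨ ¬A ∨ C) ∨ C   [eliminate →]
⇔ ¬D ∨ (¬¬A ∧ ¬¬A ∧ ¬C) ∨ C   [De Morgan]
⇔ ¬D ∨ (A ∧ ¬¬A ∧ ¬C) ∨ C   [double negation]
⇔ ¬D ∨ (A ∧ A ∧ ¬C) ∨ C   [double negation]
⇔ (¬D ∨ A ∨ C) ∧ (¬D ∨ A ∨ C) ∧ (¬D ∨ ¬C ∨ C)   [distribute ∨ over ∧]
⇔ ¬D ∨ A ∨ C   [simplify]

¬D ∨ A ∨ C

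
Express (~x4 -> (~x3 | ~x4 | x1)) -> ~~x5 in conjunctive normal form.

(~x4 | x5) & (x3 | x5) & (x4 | x5) & (~x1 | x5)

(~x4 -> (~x3 | ~x4 | x1)) -> ~~x5
= ~(~x4 -> (~x3 | ~x4 | x1)) | ~~x5   [eliminate ->]
= ~(~~x4 | ~x3 | ~x4 | x1) | ~~x5   [eliminate ->]
= (~~~x4 & ~~x3 & ~~x4 & ~x1) | ~~x5   [De Morgan]
= (~x4 & ~~x3 & ~~x4 & ~x1) | ~~x5   [double negation]
= (~x4 & x3 & ~~x4 & ~x1) | ~~x5   [double negation]
= (~x4 & x3 & x4 & ~x1) | ~~x5   [double negation]
= (~x4 & x3 & x4 & ~x1) | x5   [double negation]
= (~x4 | x5) & (x3 | x5) & (x4 | x5) & (~x1 | x5)   [distribute | over &]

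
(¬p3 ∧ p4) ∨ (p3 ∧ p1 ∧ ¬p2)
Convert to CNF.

(¬p3 ∧ p4) ∨ (p3 ∧ p1 ∧ ¬p2)
≡ (¬p3 ∨ p3) ∧ (¬p3 ∨ p1) ∧ (¬p3 ∨ ¬p2) ∧ (p4 ∨ p3) ∧ (p4 ∨ p1) ∧ (p4 ∨ ¬p2)   [distribute ∨ over ∧]
≡ (¬p3 ∨ p1) ∧ (¬p3 ∨ ¬p2) ∧ (p4 ∨ p3) ∧ (p4 ∨ p1) ∧ (p4 ∨ ¬p2)   [simplify]

(¬p3 ∨ p1) ∧ (¬p3 ∨ ¬p2) ∧ (p4 ∨ p3) ∧ (p4 ∨ p1) ∧ (p4 ∨ ¬p2)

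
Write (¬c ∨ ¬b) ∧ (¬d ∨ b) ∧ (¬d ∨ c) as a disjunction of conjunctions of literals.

(¬c ∧ ¬d) ∨ (¬b ∧ ¬d)

(¬c ∨ ¬b) ∧ (¬d ∨ b) ∧ (¬d ∨ c)
= (¬c ∧ ¬d ∧ ¬d) ∨ (¬c ∧ ¬d ∧ c) ∨ (¬c ∧ b ∧ ¬d) ∨ (¬c ∧ b ∧ c) ∨ (¬b ∧ ¬d ∧ ¬d) ∨ (¬b ∧ ¬d ∧ c) ∨ (¬b ∧ b ∧ ¬d) ∨ (¬b ∧ b ∧ c)   (distribute ∧ over ∨)
= (¬c ∧ ¬d) ∨ (¬b ∧ ¬d)   (simplify)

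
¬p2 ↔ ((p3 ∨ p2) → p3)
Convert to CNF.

¬p3 ∨ ¬p2

¬p2 ↔ ((p3 ∨ p2) → p3)
⇔ (¬p2 → ((p3 ∨ p2) → p3)) ∧ (((p3 ∨ p2) → p3) → ¬p2)   [eliminate ↔]
⇔ (¬¬p2 ∨ ((p3 ∨ p2) → p3)) ∧ (((p3 ∨ p2) → p3) → ¬p2)   [eliminate →]
⇔ (¬¬p2 ∨ ¬(p3 ∨ p2) ∨ p3) ∧ (((p3 ∨ p2) → p3) → ¬p2)   [eliminate →]
⇔ (¬¬p2 ∨ ¬(p3 ∨ p2) ∨ p3) ∧ (¬((p3 ∨ p2) → p3) ∨ ¬p2)   [eliminate →]
⇔ (¬¬p2 ∨ ¬(p3 ∨ p2) ∨ p3) ∧ (¬(¬(p3 ∨ p2) ∨ p3) ∨ ¬p2)   [eliminate →]
⇔ (p2 ∨ ¬(p3 ∨ p2) ∨ p3) ∧ (¬(¬(p3 ∨ p2) ∨ p3) ∨ ¬p2)   [double negation]
⇔ (p2 ∨ (¬p3 ∧ ¬p2) ∨ p3) ∧ (¬(¬(p3 ∨ p2) ∨ p3) ∨ ¬p2)   [De Morgan]
⇔ (p2 ∨ (¬p3 ∧ ¬p2) ∨ p3) ∧ ((¬¬(p3 ∨ p2) ∧ ¬p3) ∨ ¬p2)   [De Morgan]
⇔ (p2 ∨ (¬p3 ∧ ¬p2) ∨ p3) ∧ (((p3 ∨ p2) ∧ ¬p3) ∨ ¬p2)   [double negation]
⇔ (p2 ∨ ¬p3 ∨ p3) ∧ (p2 ∨ ¬p2 ∨ p3) ∧ (p3 ∨ p2 ∨ ¬p2) ∧ (¬p3 ∨ ¬p2)   [distribute ∨ over ∧]
⇔ ¬p3 ∨ ¬p2   [simplify]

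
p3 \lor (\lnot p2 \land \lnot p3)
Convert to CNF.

p3 \lor (\lnot p2 \land \lnot p3)
≡ (p3 \lor \lnot p2) \land (p3 \lor \lnot p3)   [distribute \lor over \land]
≡ p3 \lor \lnot p2   [simplify]

p3 \lor \lnot p2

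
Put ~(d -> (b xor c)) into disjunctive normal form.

(d & ~b & ~c) | (d & c & b)

~(d -> (b xor c))
⇔ ~(~d | (b xor c))   [eliminate ->]
⇔ ~(~d | (b & ~c) | (~b & c))   [expand xor]
⇔ ~~d & ~(b & ~c) & ~(~b & c)   [De Morgan]
⇔ d & ~(b & ~c) & ~(~b & c)   [double negation]
⇔ d & (~b | ~~c) & ~(~b & c)   [De Morgan]
⇔ d & (~b | c) & ~(~b & c)   [double negation]
⇔ d & (~b | c) & (~~b | ~c)   [De Morgan]
⇔ d & (~b | c) & (b | ~c)   [double negation]
⇔ (d & ~b & b) | (d & ~b & ~c) | (d & c & b) | (d & c & ~c)   [distribute & over |]
⇔ (d & ~b & ~c) | (d & c & b)   [simplify]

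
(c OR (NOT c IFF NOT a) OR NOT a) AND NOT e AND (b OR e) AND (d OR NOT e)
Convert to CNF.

(c OR (NOT c IFF NOT a) OR NOT a) AND NOT e AND (b OR e) AND (d OR NOT e)
≡ (c OR ((NOT c IMPLIES NOT a) AND (NOT a IMPLIES NOT c)) OR NOT a) AND NOT e AND (b OR e) AND (d OR NOT e)   [eliminate IFF]
≡ (c OR ((NOT NOT c OR NOT a) AND (NOT a IMPLIES NOT c)) OR NOT a) AND NOT e AND (b OR e) AND (d OR NOT e)   [eliminate IMPLIES]
≡ (c OR ((NOT NOT c OR NOT a) AND (NOT NOT a OR NOT c)) OR NOT a) AND NOT e AND (b OR e) AND (d OR NOT e)   [eliminate IMPLIES]
≡ (c OR ((c OR NOT a) AND (NOT NOT a OR NOT c)) OR NOT a) AND NOT e AND (b OR e) AND (d OR NOT e)   [double negation]
≡ (c OR ((c OR NOT a) AND (a OR NOT c)) OR NOT a) AND NOT e AND (b OR e) AND (d OR NOT e)   [double negation]
≡ (c OR c OR NOT a OR NOT a) AND (c OR a OR NOT c OR NOT a) AND NOT e AND (b OR e) AND (d OR NOT e)   [distribute OR over AND]
≡ (c OR NOT a) AND NOT e AND (b OR e)   [simplify]

(c OR NOT a) AND NOT e AND (b OR e)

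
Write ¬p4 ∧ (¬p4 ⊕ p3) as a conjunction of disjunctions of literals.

¬p4 ∧ (¬p4 ⊕ p3)
≡ ¬p4 ∧ (¬p4 ∨ p3) ∧ ¬(¬p4 ∧ p3)
≡ ¬p4 ∧ (¬p4 ∨ p3) ∧ (¬¬p4 ∨ ¬p3)
≡ ¬p4 ∧ (¬p4 ∨ p3) ∧ (p4 ∨ ¬p3)
≡ ¬p4 ∧ (p4 ∨ ¬p3)

¬p4 ∧ (p4 ∨ ¬p3)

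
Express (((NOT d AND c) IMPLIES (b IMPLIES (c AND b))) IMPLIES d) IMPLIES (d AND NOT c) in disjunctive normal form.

(((NOT d AND c) IMPLIES (b IMPLIES (c AND b))) IMPLIES d) IMPLIES (d AND NOT c)
≡ NOT (((NOT d AND c) IMPLIES (b IMPLIES (c AND b))) IMPLIES d) OR (d AND NOT c)   [eliminate IMPLIES]
≡ NOT (NOT ((NOT d AND c) IMPLIES (b IMPLIES (c AND b))) OR d) OR (d AND NOT c)   [eliminate IMPLIES]
≡ NOT (NOT (NOT (NOT d AND c) OR (b IMPLIES (c AND b))) OR d) OR (d AND NOT c)   [eliminate IMPLIES]
≡ NOT (NOT (NOT (NOT d AND c) OR NOT b OR (c AND b)) OR d) OR (d AND NOT c)   [eliminate IMPLIES]
≡ (NOT NOT (NOT (NOT d AND c) OR NOT b OR (c AND b)) AND NOT d) OR (d AND NOT c)   [De Morgan]
≡ ((NOT (NOT d AND c) OR NOT b OR (c AND b)) AND NOT d) OR (d AND NOT c)   [double negation]
≡ ((NOT NOT d OR NOT c OR NOT b OR (c AND b)) AND NOT d) OR (d AND NOT c)   [De Morgan]
≡ ((d OR NOT c OR NOT b OR (c AND b)) AND NOT d) OR (d AND NOT c)   [double negation]
≡ (d AND NOT d) OR (NOT c AND NOT d) OR (NOT b AND NOT d) OR (c AND b AND NOT d) OR (d AND NOT c)   [distribute AND over OR]
≡ (NOT c AND NOT d) OR (NOT b AND NOT d) OR (c AND b AND NOT d) OR (d AND NOT c)   [simplify]

(NOT c AND NOT d) OR (NOT b AND NOT d) OR (c AND b AND NOT d) OR (d AND NOT c)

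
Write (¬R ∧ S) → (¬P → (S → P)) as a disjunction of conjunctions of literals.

R ∨ ¬S ∨ P

(¬R ∧ S) → (¬P → (S → P))
≡ ¬(¬R ∧ S) ∨ (¬P → (S → P))   [eliminate →]
≡ ¬(¬R ∧ S) ∨ ¬¬P ∨ (S → P)   [eliminate →]
≡ ¬(¬R ∧ S) ∨ ¬¬P ∨ ¬S ∨ P   [eliminate →]
≡ ¬¬R ∨ ¬S ∨ ¬¬P ∨ ¬S ∨ P   [De Morgan]
≡ R ∨ ¬S ∨ ¬¬P ∨ ¬S ∨ P   [double negation]
≡ R ∨ ¬S ∨ P ∨ ¬S ∨ P   [double negation]
≡ R ∨ ¬S ∨ P   [simplify]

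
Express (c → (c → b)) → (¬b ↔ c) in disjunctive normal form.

(c → (c → b)) → (¬b ↔ c)
≡ ¬(c → (c → b)) ∨ (¬b ↔ c)   [eliminate →]
≡ ¬(¬c ∨ (c → b)) ∨ (¬b ↔ c)   [eliminate →]
≡ ¬(¬c ∨ ¬c ∨ b) ∨ (¬b ↔ c)   [eliminate →]
≡ ¬(¬c ∨ ¬c ∨ b) ∨ ((¬b → c) ∧ (c → ¬b))   [eliminate ↔]
≡ ¬(¬c ∨ ¬c ∨ b) ∨ ((¬¬b ∨ c) ∧ (c → ¬b))   [eliminate →]
≡ ¬(¬c ∨ ¬c ∨ b) ∨ ((¬¬b ∨ c) ∧ (¬c ∨ ¬b))   [eliminate →]
≡ (¬¬c ∧ ¬¬c ∧ ¬b) ∨ ((¬¬b ∨ c) ∧ (¬c ∨ ¬b))   [De Morgan]
≡ (c ∧ ¬¬c ∧ ¬b) ∨ ((¬¬b ∨ c) ∧ (¬c ∨ ¬b))   [double negation]
≡ (c ∧ c ∧ ¬b) ∨ ((¬¬b ∨ c) ∧ (¬c ∨ ¬b))   [double negation]
≡ (c ∧ c ∧ ¬b) ∨ ((b ∨ c) ∧ (¬c ∨ ¬b))   [double negation]
≡ (c ∧ c ∧ ¬b) ∨ (b ∧ ¬c) ∨ (b ∧ ¬b) ∨ (c ∧ ¬c) ∨ (c ∧ ¬b)   [distribute ∧ over ∨]
≡ (c ∧ ¬b) ∨ (b ∧ ¬c)   [simplify]

(c ∧ ¬b) ∨ (b ∧ ¬c)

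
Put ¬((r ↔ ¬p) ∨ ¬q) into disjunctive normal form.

(r ∧ p ∧ q) ∨ (¬p ∧ ¬r ∧ q)

¬((r ↔ ¬p) ∨ ¬q)
= ¬(((r → ¬p) ∧ (¬p → r)) ∨ ¬q)   — eliminate ↔
= ¬(((¬r ∨ ¬p) ∧ (¬p → r)) ∨ ¬q)   — eliminate →
= ¬(((¬r ∨ ¬p) ∧ (¬¬p ∨ r)) ∨ ¬q)   — eliminate →
= ¬((¬r ∨ ¬p) ∧ (¬¬p ∨ r)) ∧ ¬¬q   — De Morgan
= (¬(¬r ∨ ¬p) ∨ ¬(¬¬p ∨ r)) ∧ ¬¬q   — De Morgan
= ((¬¬r ∧ ¬¬p) ∨ ¬(¬¬p ∨ r)) ∧ ¬¬q   — De Morgan
= ((r ∧ ¬¬p) ∨ ¬(¬¬p ∨ r)) ∧ ¬¬q   — double negation
= ((r ∧ p) ∨ ¬(¬¬p ∨ r)) ∧ ¬¬q   — double negation
= ((r ∧ p) ∨ (¬¬¬p ∧ ¬r)) ∧ ¬¬q   — De Morgan
= ((r ∧ p) ∨ (¬p ∧ ¬r)) ∧ ¬¬q   — double negation
= ((r ∧ p) ∨ (¬p ∧ ¬r)) ∧ q   — double negation
= (r ∧ p ∧ q) ∨ (¬p ∧ ¬r ∧ q)   — distribute ∧ over ∨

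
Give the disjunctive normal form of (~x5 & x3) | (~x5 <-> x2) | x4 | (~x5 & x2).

(~x5 & x3) | (~x5 <-> x2) | x4 | (~x5 & x2)
⇔ (~x5 & x3) | ((~x5 -> x2) & (x2 -> ~x5)) | x4 | (~x5 & x2)   [eliminate <->]
⇔ (~x5 & x3) | ((~~x5 | x2) & (x2 -> ~x5)) | x4 | (~x5 & x2)   [eliminate ->]
⇔ (~x5 & x3) | ((~~x5 | x2) & (~x2 | ~x5)) | x4 | (~x5 & x2)   [eliminate ->]
⇔ (~x5 & x3) | ((x5 | x2) & (~x2 | ~x5)) | x4 | (~x5 & x2)   [double negation]
⇔ (~x5 & x3) | (x5 & ~x2) | (x5 & ~x5) | (x2 & ~x2) | (x2 & ~x5) | x4 | (~x5 & x2)   [distribute & over |]
⇔ (~x5 & x3) | (x5 & ~x2) | (x2 & ~x5) | x4   [simplify]

(~x5 & x3) | (x5 & ~x2) | (x2 & ~x5) | x4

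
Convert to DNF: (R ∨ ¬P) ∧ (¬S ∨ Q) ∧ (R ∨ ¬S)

(R ∧ ¬S) ∨ (R ∧ Q) ∨ (¬P ∧ ¬S)

(R ∨ ¬P) ∧ (¬S ∨ Q) ∧ (R ∨ ¬S)
≡ (R ∧ ¬S ∧ R) ∨ (R ∧ ¬S ∧ ¬S) ∨ (R ∧ Q ∧ R) ∨ (R ∧ Q ∧ ¬S) ∨ (¬P ∧ ¬S ∧ R) ∨ (¬P ∧ ¬S ∧ ¬S) ∨ (¬P ∧ Q ∧ R) ∨ (¬P ∧ Q ∧ ¬S)   [distribute ∧ over ∨]
≡ (R ∧ ¬S) ∨ (R ∧ Q) ∨ (¬P ∧ ¬S)   [simplify]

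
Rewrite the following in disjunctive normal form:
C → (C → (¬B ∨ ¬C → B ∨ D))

C → (C → (¬B ∨ ¬C → B ∨ D))
⇔ ¬C ∨ (C → (¬B ∨ ¬C → B ∨ D))
⇔ ¬C ∨ ¬C ∨ (¬B ∨ ¬C → B ∨ D)
⇔ ¬C ∨ ¬C ∨ ¬(¬B ∨ ¬C) ∨ B ∨ D
⇔ ¬C ∨ ¬C ∨ ¬¬B ∧ ¬¬C ∨ B ∨ D
⇔ ¬C ∨ ¬C ∨ B ∧ ¬¬C ∨ B ∨ D
⇔ ¬C ∨ ¬C ∨ B ∧ C ∨ B ∨ D
⇔ ¬C ∨ B ∨ D

¬C ∨ B ∨ D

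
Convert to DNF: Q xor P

Q xor P
= (Q & ~P) | (~Q & P)   — expand xor

(Q & ~P) | (~Q & P)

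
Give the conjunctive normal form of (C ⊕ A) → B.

(¬C ∨ A ∨ B) ∧ (¬A ∨ C ∨ B)

(C ⊕ A) → B
= ¬(C ⊕ A) ∨ B
= ¬((C ∨ A) ∧ ¬(C ∧ A)) ∨ B
= ¬(C ∨ A) ∨ ¬¬(C ∧ A) ∨ B
= (¬C ∧ ¬A) ∨ ¬¬(C ∧ A) ∨ B
= (¬C ∧ ¬A) ∨ (C ∧ A) ∨ B
= (¬C ∨ C ∨ B) ∧ (¬C ∨ A ∨ B) ∧ (¬A ∨ C ∨ B) ∧ (¬A ∨ A ∨ B)
= (¬C ∨ A ∨ B) ∧ (¬A ∨ C ∨ B)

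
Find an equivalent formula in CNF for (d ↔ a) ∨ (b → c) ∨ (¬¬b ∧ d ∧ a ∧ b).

(¬d ∨ a ∨ ¬b ∨ c) ∧ (¬a ∨ d ∨ ¬b ∨ c)

(d ↔ a) ∨ (b → c) ∨ (¬¬b ∧ d ∧ a ∧ b)
= ((d → a) ∧ (a → d)) ∨ (b → c) ∨ (¬¬b ∧ d ∧ a ∧ b)   [eliminate ↔]
= ((¬d ∨ a) ∧ (a → d)) ∨ (b → c) ∨ (¬¬b ∧ d ∧ a ∧ b)   [eliminate →]
= ((¬d ∨ a) ∧ (¬a ∨ d)) ∨ (b → c) ∨ (¬¬b ∧ d ∧ a ∧ b)   [eliminate →]
= ((¬d ∨ a) ∧ (¬a ∨ d)) ∨ ¬b ∨ c ∨ (¬¬b ∧ d ∧ a ∧ b)   [eliminate →]
= ((¬d ∨ a) ∧ (¬a ∨ d)) ∨ ¬b ∨ c ∨ (b ∧ d ∧ a ∧ b)   [double negation]
= (¬d ∨ a ∨ ¬b ∨ c ∨ b) ∧ (¬d ∨ a ∨ ¬b ∨ c ∨ d) ∧ (¬d ∨ a ∨ ¬b ∨ c ∨ a) ∧ (¬d ∨ a ∨ ¬b ∨ c ∨ b) ∧ (¬a ∨ d ∨ ¬b ∨ c ∨ b) ∧ (¬a ∨ d ∨ ¬b ∨ c ∨ d) ∧ (¬a ∨ d ∨ ¬b ∨ c ∨ a) ∧ (¬a ∨ d ∨ ¬b ∨ c ∨ b)   [distribute ∨ over ∧]
= (¬d ∨ a ∨ ¬b ∨ c) ∧ (¬a ∨ d ∨ ¬b ∨ c)   [simplify]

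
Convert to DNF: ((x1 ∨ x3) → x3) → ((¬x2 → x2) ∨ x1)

((x1 ∨ x3) → x3) → ((¬x2 → x2) ∨ x1)
≡ ¬((x1 ∨ x3) → x3) ∨ (¬x2 → x2) ∨ x1
≡ ¬(¬(x1 ∨ x3) ∨ x3) ∨ (¬x2 → x2) ∨ x1
≡ ¬(¬(x1 ∨ x3) ∨ x3) ∨ ¬¬x2 ∨ x2 ∨ x1
≡ (¬¬(x1 ∨ x3) ∧ ¬x3) ∨ ¬¬x2 ∨ x2 ∨ x1
≡ ((x1 ∨ x3) ∧ ¬x3) ∨ ¬¬x2 ∨ x2 ∨ x1
≡ ((x1 ∨ x3) ∧ ¬x3) ∨ x2 ∨ x2 ∨ x1
≡ (x1 ∧ ¬x3) ∨ (x3 ∧ ¬x3) ∨ x2 ∨ x2 ∨ x1
≡ x2 ∨ x1

x2 ∨ x1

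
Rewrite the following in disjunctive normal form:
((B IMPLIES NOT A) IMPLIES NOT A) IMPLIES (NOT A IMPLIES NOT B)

A OR NOT B

((B IMPLIES NOT A) IMPLIES NOT A) IMPLIES (NOT A IMPLIES NOT B)
= NOT ((B IMPLIES NOT A) IMPLIES NOT A) OR (NOT A IMPLIES NOT B)   (eliminate IMPLIES)
= NOT (NOT (B IMPLIES NOT A) OR NOT A) OR (NOT A IMPLIES NOT B)   (eliminate IMPLIES)
= NOT (NOT (NOT B OR NOT A) OR NOT A) OR (NOT A IMPLIES NOT B)   (eliminate IMPLIES)
= NOT (NOT (NOT B OR NOT A) OR NOT A) OR NOT NOT A OR NOT B   (eliminate IMPLIES)
= (NOT NOT (NOT B OR NOT A) AND NOT NOT A) OR NOT NOT A OR NOT B   (De Morgan)
= ((NOT B OR NOT A) AND NOT NOT A) OR NOT NOT A OR NOT B   (double negation)
= ((NOT B OR NOT A) AND A) OR NOT NOT A OR NOT B   (double negation)
= ((NOT B OR NOT A) AND A) OR A OR NOT B   (double negation)
= (NOT B AND A) OR (NOT A AND A) OR A OR NOT B   (distribute AND over OR)
= A OR NOT B   (simplify)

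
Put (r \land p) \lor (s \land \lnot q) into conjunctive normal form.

(r \lor s) \land (r \lor \lnot q) \land (p \lor s) \land (p \lor \lnot q)

(r \land p) \lor (s \land \lnot q)
≡ (r \lor s) \land (r \lor \lnot q) \land (p \lor s) \land (p \lor \lnot q)   (distribute \lor over \land)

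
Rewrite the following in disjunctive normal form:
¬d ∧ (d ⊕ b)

¬d ∧ (d ⊕ b)
≡ ¬d ∧ ((d ∧ ¬b) ∨ (¬d ∧ b))   — expand ⊕
≡ (¬d ∧ d ∧ ¬b) ∨ (¬d ∧ ¬d ∧ b)   — distribute ∧ over ∨
≡ ¬d ∧ b   — simplify

¬d ∧ b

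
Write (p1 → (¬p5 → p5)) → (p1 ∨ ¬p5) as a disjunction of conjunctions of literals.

p1 ∨ ¬p5

(p1 → (¬p5 → p5)) → (p1 ∨ ¬p5)
≡ ¬(p1 → (¬p5 → p5)) ∨ p1 ∨ ¬p5   [eliminate →]
≡ ¬(¬p1 ∨ (¬p5 → p5)) ∨ p1 ∨ ¬p5   [eliminate →]
≡ ¬(¬p1 ∨ ¬¬p5 ∨ p5) ∨ p1 ∨ ¬p5   [eliminate →]
≡ (¬¬p1 ∧ ¬¬¬p5 ∧ ¬p5) ∨ p1 ∨ ¬p5   [De Morgan]
≡ (p1 ∧ ¬¬¬p5 ∧ ¬p5) ∨ p1 ∨ ¬p5   [double negation]
≡ (p1 ∧ ¬p5 ∧ ¬p5) ∨ p1 ∨ ¬p5   [double negation]
≡ p1 ∨ ¬p5   [simplify]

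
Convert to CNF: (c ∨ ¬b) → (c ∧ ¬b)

(¬c ∨ ¬b) ∧ (b ∨ c)

(c ∨ ¬b) → (c ∧ ¬b)
≡ ¬(c ∨ ¬b) ∨ (c ∧ ¬b)
≡ (¬c ∧ ¬¬b) ∨ (c ∧ ¬b)
≡ (¬c ∧ b) ∨ (c ∧ ¬b)
≡ (¬c ∨ c) ∧ (¬c ∨ ¬b) ∧ (b ∨ c) ∧ (b ∨ ¬b)
≡ (¬c ∨ ¬b) ∧ (b ∨ c)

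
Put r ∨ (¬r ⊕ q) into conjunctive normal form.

r ∨ ¬q

r ∨ (¬r ⊕ q)
= r ∨ ((¬r ∨ q) ∧ ¬(¬r ∧ q))
= r ∨ ((¬r ∨ q) ∧ (¬¬r ∨ ¬q))
= r ∨ ((¬r ∨ q) ∧ (r ∨ ¬q))
= (r ∨ ¬r ∨ q) ∧ (r ∨ r ∨ ¬q)
= r ∨ ¬q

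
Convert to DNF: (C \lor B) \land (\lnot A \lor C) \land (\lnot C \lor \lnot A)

(C \lor B) \land (\lnot A \lor C) \land (\lnot C \lor \lnot A)
≡ (C \land \lnot A \land \lnot C) \lor (C \land \lnot A \land \lnot A) \lor (C \land C \land \lnot C) \lor (C \land C \land \lnot A) \lor (B \land \lnot A \land \lnot C) \lor (B \land \lnot A \land \lnot A) \lor (B \land C \land \lnot C) \lor (B \land C \land \lnot A)   — distribute \land over \lor
≡ (C \land \lnot A) \lor (B \land \lnot A)   — simplify

(C \land \lnot A) \lor (B \land \lnot A)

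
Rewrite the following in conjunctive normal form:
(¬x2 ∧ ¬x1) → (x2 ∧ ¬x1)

x2 ∨ x1

(¬x2 ∧ ¬x1) → (x2 ∧ ¬x1)
⇔ ¬(¬x2 ∧ ¬x1) ∨ (x2 ∧ ¬x1)   (eliminate →)
⇔ ¬¬x2 ∨ ¬¬x1 ∨ (x2 ∧ ¬x1)   (De Morgan)
⇔ x2 ∨ ¬¬x1 ∨ (x2 ∧ ¬x1)   (double negation)
⇔ x2 ∨ x1 ∨ (x2 ∧ ¬x1)   (double negation)
⇔ (x2 ∨ x1 ∨ x2) ∧ (x2 ∨ x1 ∨ ¬x1)   (distribute ∨ over ∧)
⇔ x2 ∨ x1   (simplify)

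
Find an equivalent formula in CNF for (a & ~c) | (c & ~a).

(a | c) & (~c | ~a)

(a & ~c) | (c & ~a)
≡ (a | c) & (a | ~a) & (~c | c) & (~c | ~a)   [distribute | over &]
≡ (a | c) & (~c | ~a)   [simplify]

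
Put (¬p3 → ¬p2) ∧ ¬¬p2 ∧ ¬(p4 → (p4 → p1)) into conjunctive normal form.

(¬p3 → ¬p2) ∧ ¬¬p2 ∧ ¬(p4 → (p4 → p1))
⇔ (¬¬p3 ∨ ¬p2) ∧ ¬¬p2 ∧ ¬(p4 → (p4 → p1))   [eliminate →]
⇔ (¬¬p3 ∨ ¬p2) ∧ ¬¬p2 ∧ ¬(¬p4 ∨ (p4 → p1))   [eliminate →]
⇔ (¬¬p3 ∨ ¬p2) ∧ ¬¬p2 ∧ ¬(¬p4 ∨ ¬p4 ∨ p1)   [eliminate →]
⇔ (p3 ∨ ¬p2) ∧ ¬¬p2 ∧ ¬(¬p4 ∨ ¬p4 ∨ p1)   [double negation]
⇔ (p3 ∨ ¬p2) ∧ p2 ∧ ¬(¬p4 ∨ ¬p4 ∨ p1)   [double negation]
⇔ (p3 ∨ ¬p2) ∧ p2 ∧ ¬¬p4 ∧ ¬¬p4 ∧ ¬p1   [De Morgan]
⇔ (p3 ∨ ¬p2) ∧ p2 ∧ p4 ∧ ¬¬p4 ∧ ¬p1   [double negation]
⇔ (p3 ∨ ¬p2) ∧ p2 ∧ p4 ∧ p4 ∧ ¬p1   [double negation]
⇔ (p3 ∨ ¬p2) ∧ p2 ∧ p4 ∧ ¬p1   [simplify]

(p3 ∨ ¬p2) ∧ p2 ∧ p4 ∧ ¬p1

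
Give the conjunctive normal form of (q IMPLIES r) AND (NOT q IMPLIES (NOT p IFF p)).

(NOT q OR r) AND (q OR p) AND (q OR NOT p)

(q IMPLIES r) AND (NOT q IMPLIES (NOT p IFF p))
⇔ (NOT q OR r) AND (NOT q IMPLIES (NOT p IFF p))   [eliminate IMPLIES]
⇔ (NOT q OR r) AND (NOT NOT q OR (NOT p IFF p))   [eliminate IMPLIES]
⇔ (NOT q OR r) AND (NOT NOT q OR ((NOT p IMPLIES p) AND (p IMPLIES NOT p)))   [eliminate IFF]
⇔ (NOT q OR r) AND (NOT NOT q OR ((NOT NOT p OR p) AND (p IMPLIES NOT p)))   [eliminate IMPLIES]
⇔ (NOT q OR r) AND (NOT NOT q OR ((NOT NOT p OR p) AND (NOT p OR NOT p)))   [eliminate IMPLIES]
⇔ (NOT q OR r) AND (q OR ((NOT NOT p OR p) AND (NOT p OR NOT p)))   [double negation]
⇔ (NOT q OR r) AND (q OR ((p OR p) AND (NOT p OR NOT p)))   [double negation]
⇔ (NOT q OR r) AND (q OR p OR p) AND (q OR NOT p OR NOT p)   [distribute OR over AND]
⇔ (NOT q OR r) AND (q OR p) AND (q OR NOT p)   [simplify]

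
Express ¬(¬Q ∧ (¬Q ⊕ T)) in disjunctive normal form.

Q ∨ (T ∧ ¬Q)

¬(¬Q ∧ (¬Q ⊕ T))
⇔ ¬(¬Q ∧ ((¬Q ∧ ¬T) ∨ (¬¬Q ∧ T)))   (expand ⊕)
⇔ ¬¬Q ∨ ¬((¬Q ∧ ¬T) ∨ (¬¬Q ∧ T))   (De Morgan)
⇔ Q ∨ ¬((¬Q ∧ ¬T) ∨ (¬¬Q ∧ T))   (double negation)
⇔ Q ∨ (¬(¬Q ∧ ¬T) ∧ ¬(¬¬Q ∧ T))   (De Morgan)
⇔ Q ∨ ((¬¬Q ∨ ¬¬T) ∧ ¬(¬¬Q ∧ T))   (De Morgan)
⇔ Q ∨ ((Q ∨ ¬¬T) ∧ ¬(¬¬Q ∧ T))   (double negation)
⇔ Q ∨ ((Q ∨ T) ∧ ¬(¬¬Q ∧ T))   (double negation)
⇔ Q ∨ ((Q ∨ T) ∧ (¬¬¬Q ∨ ¬T))   (De Morgan)
⇔ Q ∨ ((Q ∨ T) ∧ (¬Q ∨ ¬T))   (double negation)
⇔ Q ∨ (Q ∧ ¬Q) ∨ (Q ∧ ¬T) ∨ (T ∧ ¬Q) ∨ (T ∧ ¬T)   (distribute ∧ over ∨)
⇔ Q ∨ (T ∧ ¬Q)   (simplify)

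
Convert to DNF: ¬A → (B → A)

¬A → (B → A)
≡ ¬¬A ∨ (B → A)   [eliminate →]
≡ ¬¬A ∨ ¬B ∨ A   [eliminate →]
≡ A ∨ ¬B ∨ A   [double negation]
≡ A ∨ ¬B   [simplify]

A ∨ ¬B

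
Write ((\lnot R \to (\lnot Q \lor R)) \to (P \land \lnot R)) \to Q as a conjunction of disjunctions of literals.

\lnot P \lor R \lor Q

((\lnot R \to (\lnot Q \lor R)) \to (P \land \lnot R)) \to Q
= \lnot ((\lnot R \to (\lnot Q \lor R)) \to (P \land \lnot R)) \lor Q   [eliminate \to]
= \lnot (\lnot (\lnot R \to (\lnot Q \lor R)) \lor (P \land \lnot R)) \lor Q   [eliminate \to]
= \lnot (\lnot (\lnot \lnot R \lor \lnot Q \lor R) \lor (P \land \lnot R)) \lor Q   [eliminate \to]
= (\lnot \lnot (\lnot \lnot R \lor \lnot Q \lor R) \land \lnot (P \land \lnot R)) \lor Q   [De Morgan]
= ((\lnot \lnot R \lor \lnot Q \lor R) \land \lnot (P \land \lnot R)) \lor Q   [double negation]
= ((R \lor \lnot Q \lor R) \land \lnot (P \land \lnot R)) \lor Q   [double negation]
= ((R \lor \lnot Q \lor R) \land (\lnot P \lor \lnot \lnot R)) \lor Q   [De Morgan]
= ((R \lor \lnot Q \lor R) \land (\lnot P \lor R)) \lor Q   [double negation]
= (R \lor \lnot Q \lor R \lor Q) \land (\lnot P \lor R \lor Q)   [distribute \lor over \land]
= \lnot P \lor R \lor Q   [simplify]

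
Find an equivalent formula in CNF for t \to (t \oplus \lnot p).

t \to (t \oplus \lnot p)
= \lnot t \lor (t \oplus \lnot p)   [eliminate \to]
= \lnot t \lor ((t \lor \lnot p) \land \lnot (t \land \lnot p))   [expand \oplus]
= \lnot t \lor ((t \lor \lnot p) \land (\lnot t \lor \lnot \lnot p))   [De Morgan]
= \lnot t \lor ((t \lor \lnot p) \land (\lnot t \lor p))   [double negation]
= (\lnot t \lor t \lor \lnot p) \land (\lnot t \lor \lnot t \lor p)   [distribute \lor over \land]
= \lnot t \lor p   [simplify]

\lnot t \lor p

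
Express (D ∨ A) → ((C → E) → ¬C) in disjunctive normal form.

(D ∨ A) → ((C → E) → ¬C)
⇔ ¬(D ∨ A) ∨ ((C → E) → ¬C)
⇔ ¬(D ∨ A) ∨ ¬(C → E) ∨ ¬C
⇔ ¬(D ∨ A) ∨ ¬(¬C ∨ E) ∨ ¬C
⇔ (¬D ∧ ¬A) ∨ ¬(¬C ∨ E) ∨ ¬C
⇔ (¬D ∧ ¬A) ∨ (¬¬C ∧ ¬E) ∨ ¬C
⇔ (¬D ∧ ¬A) ∨ (C ∧ ¬E) ∨ ¬C

(¬D ∧ ¬A) ∨ (C ∧ ¬E) ∨ ¬C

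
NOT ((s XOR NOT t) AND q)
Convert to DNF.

(NOT s AND t) OR (NOT t AND s) OR NOT q

NOT ((s XOR NOT t) AND q)
≡ NOT (((s AND NOT NOT t) OR (NOT s AND NOT t)) AND q)   — expand XOR
≡ NOT ((s AND NOT NOT t) OR (NOT s AND NOT t)) OR NOT q   — De Morgan
≡ (NOT (s AND NOT NOT t) AND NOT (NOT s AND NOT t)) OR NOT q   — De Morgan
≡ ((NOT s OR NOT NOT NOT t) AND NOT (NOT s AND NOT t)) OR NOT q   — De Morgan
≡ ((NOT s OR NOT t) AND NOT (NOT s AND NOT t)) OR NOT q   — double negation
≡ ((NOT s OR NOT t) AND (NOT NOT s OR NOT NOT t)) OR NOT q   — De Morgan
≡ ((NOT s OR NOT t) AND (s OR NOT NOT t)) OR NOT q   — double negation
≡ ((NOT s OR NOT t) AND (s OR t)) OR NOT q   — double negation
≡ (NOT s AND s) OR (NOT s AND t) OR (NOT t AND s) OR (NOT t AND t) OR NOT q   — distribute AND over OR
≡ (NOT s AND t) OR (NOT t AND s) OR NOT q   — simplify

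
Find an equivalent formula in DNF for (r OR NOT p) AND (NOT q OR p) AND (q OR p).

r AND p

(r OR NOT p) AND (NOT q OR p) AND (q OR p)
≡ (r AND NOT q AND q) OR (r AND NOT q AND p) OR (r AND p AND q) OR (r AND p AND p) OR (NOT p AND NOT q AND q) OR (NOT p AND NOT q AND p) OR (NOT p AND p AND q) OR (NOT p AND p AND p)   [distribute AND over OR]
≡ r AND p   [simplify]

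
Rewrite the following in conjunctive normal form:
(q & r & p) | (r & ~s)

(q & r & p) | (r & ~s)
= (q | r) & (q | ~s) & (r | r) & (r | ~s) & (p | r) & (p | ~s)   — distribute | over &
= (q | ~s) & r & (p | ~s)   — simplify

(q | ~s) & r & (p | ~s)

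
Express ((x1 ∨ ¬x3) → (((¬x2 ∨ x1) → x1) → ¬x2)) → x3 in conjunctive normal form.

x2 ∨ x3

((x1 ∨ ¬x3) → (((¬x2 ∨ x1) → x1) → ¬x2)) → x3
≡ ¬((x1 ∨ ¬x3) → (((¬x2 ∨ x1) → x1) → ¬x2)) ∨ x3   — eliminate →
≡ ¬(¬(x1 ∨ ¬x3) ∨ (((¬x2 ∨ x1) → x1) → ¬x2)) ∨ x3   — eliminate →
≡ ¬(¬(x1 ∨ ¬x3) ∨ ¬((¬x2 ∨ x1) → x1) ∨ ¬x2) ∨ x3   — eliminate →
≡ ¬(¬(x1 ∨ ¬x3) ∨ ¬(¬(¬x2 ∨ x1) ∨ x1) ∨ ¬x2) ∨ x3   — eliminate →
≡ (¬¬(x1 ∨ ¬x3) ∧ ¬¬(¬(¬x2 ∨ x1) ∨ x1) ∧ ¬¬x2) ∨ x3   — De Morgan
≡ ((x1 ∨ ¬x3) ∧ ¬¬(¬(¬x2 ∨ x1) ∨ x1) ∧ ¬¬x2) ∨ x3   — double negation
≡ ((x1 ∨ ¬x3) ∧ (¬(¬x2 ∨ x1) ∨ x1) ∧ ¬¬x2) ∨ x3   — double negation
≡ ((x1 ∨ ¬x3) ∧ ((¬¬x2 ∧ ¬x1) ∨ x1) ∧ ¬¬x2) ∨ x3   — De Morgan
≡ ((x1 ∨ ¬x3) ∧ ((x2 ∧ ¬x1) ∨ x1) ∧ ¬¬x2) ∨ x3   — double negation
≡ ((x1 ∨ ¬x3) ∧ ((x2 ∧ ¬x1) ∨ x1) ∧ x2) ∨ x3   — double negation
≡ (x1 ∨ ¬x3 ∨ x3) ∧ (x2 ∨ x1 ∨ x3) ∧ (¬x1 ∨ x1 ∨ x3) ∧ (x2 ∨ x3)   — distribute ∨ over ∧
≡ x2 ∨ x3   — simplify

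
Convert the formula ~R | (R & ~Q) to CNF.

~R | ~Q

~R | (R & ~Q)
⇔ (~R | R) & (~R | ~Q)
⇔ ~R | ~Q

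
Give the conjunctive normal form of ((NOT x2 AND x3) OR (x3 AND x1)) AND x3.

(NOT x2 OR x1) AND x3

((NOT x2 AND x3) OR (x3 AND x1)) AND x3
≡ (NOT x2 OR x3) AND (NOT x2 OR x1) AND (x3 OR x3) AND (x3 OR x1) AND x3   [distribute OR over AND]
≡ (NOT x2 OR x1) AND x3   [simplify]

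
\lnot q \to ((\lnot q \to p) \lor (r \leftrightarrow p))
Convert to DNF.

\lnot q \to ((\lnot q \to p) \lor (r \leftrightarrow p))
≡ \lnot \lnot q \lor (\lnot q \to p) \lor (r \leftrightarrow p)   [eliminate \to]
≡ \lnot \lnot q \lor \lnot \lnot q \lor p \lor (r \leftrightarrow p)   [eliminate \to]
≡ \lnot \lnot q \lor \lnot \lnot q \lor p \lor ((r \to p) \land (p \to r))   [eliminate \leftrightarrow]
≡ \lnot \lnot q \lor \lnot \lnot q \lor p \lor ((\lnot r \lor p) \land (p \to r))   [eliminate \to]
≡ \lnot \lnot q \lor \lnot \lnot q \lor p \lor ((\lnot r \lor p) \land (\lnot p \lor r))   [eliminate \to]
≡ q \lor \lnot \lnot q \lor p \lor ((\lnot r \lor p) \land (\lnot p \lor r))   [double negation]
≡ q \lor q \lor p \lor ((\lnot r \lor p) \land (\lnot p \lor r))   [double negation]
≡ q \lor q \lor p \lor (\lnot r \land \lnot p) \lor (\lnot r \land r) \lor (p \land \lnot p) \lor (p \land r)   [distribute \land over \lor]
≡ q \lor p \lor (\lnot r \land \lnot p)   [simplify]

q \lor p \lor (\lnot r \land \lnot p)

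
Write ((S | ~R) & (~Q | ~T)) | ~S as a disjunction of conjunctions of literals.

(S & ~Q) | (S & ~T) | (~R & ~Q) | (~R & ~T) | ~S

((S | ~R) & (~Q | ~T)) | ~S
⇔ (S & ~Q) | (S & ~T) | (~R & ~Q) | (~R & ~T) | ~S   (distribute & over |)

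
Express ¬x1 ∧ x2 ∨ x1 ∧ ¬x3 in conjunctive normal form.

(¬x1 ∨ ¬x3) ∧ (x2 ∨ x1) ∧ (x2 ∨ ¬x3)

¬x1 ∧ x2 ∨ x1 ∧ ¬x3
≡ (¬x1 ∨ x1) ∧ (¬x1 ∨ ¬x3) ∧ (x2 ∨ x1) ∧ (x2 ∨ ¬x3)   (distribute ∨ over ∧)
≡ (¬x1 ∨ ¬x3) ∧ (x2 ∨ x1) ∧ (x2 ∨ ¬x3)   (simplify)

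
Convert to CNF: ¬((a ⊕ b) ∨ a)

(¬b ∨ a) ∧ ¬a

¬((a ⊕ b) ∨ a)
⇔ ¬(((a ∨ b) ∧ ¬(a ∧ b)) ∨ a)   [expand ⊕]
⇔ ¬((a ∨ b) ∧ ¬(a ∧ b)) ∧ ¬a   [De Morgan]
⇔ (¬(a ∨ b) ∨ ¬¬(a ∧ b)) ∧ ¬a   [De Morgan]
⇔ ((¬a ∧ ¬b) ∨ ¬¬(a ∧ b)) ∧ ¬a   [De Morgan]
⇔ ((¬a ∧ ¬b) ∨ (a ∧ b)) ∧ ¬a   [double negation]
⇔ (¬a ∨ a) ∧ (¬a ∨ b) ∧ (¬b ∨ a) ∧ (¬b ∨ b) ∧ ¬a   [distribute ∨ over ∧]
⇔ (¬b ∨ a) ∧ ¬a   [simplify]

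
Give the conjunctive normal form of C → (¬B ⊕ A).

(¬C ∨ ¬B ∨ A) ∧ (¬C ∨ B ∨ ¬A)

C → (¬B ⊕ A)
⇔ ¬C ∨ (¬B ⊕ A)   — eliminate →
⇔ ¬C ∨ ((¬B ∨ A) ∧ ¬(¬B ∧ A))   — expand ⊕
⇔ ¬C ∨ ((¬B ∨ A) ∧ (¬¬B ∨ ¬A))   — De Morgan
⇔ ¬C ∨ ((¬B ∨ A) ∧ (B ∨ ¬A))   — double negation
⇔ (¬C ∨ ¬B ∨ A) ∧ (¬C ∨ B ∨ ¬A)   — distribute ∨ over ∧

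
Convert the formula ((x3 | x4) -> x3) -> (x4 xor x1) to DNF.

((x3 | x4) -> x3) -> (x4 xor x1)
= ~((x3 | x4) -> x3) | (x4 xor x1)   — eliminate ->
= ~(~(x3 | x4) | x3) | (x4 xor x1)   — eliminate ->
= ~(~(x3 | x4) | x3) | (x4 & ~x1) | (~x4 & x1)   — expand xor
= (~~(x3 | x4) & ~x3) | (x4 & ~x1) | (~x4 & x1)   — De Morgan
= ((x3 | x4) & ~x3) | (x4 & ~x1) | (~x4 & x1)   — double negation
= (x3 & ~x3) | (x4 & ~x3) | (x4 & ~x1) | (~x4 & x1)   — distribute & over |
= (x4 & ~x3) | (x4 & ~x1) | (~x4 & x1)   — simplify

(x4 & ~x3) | (x4 & ~x1) | (~x4 & x1)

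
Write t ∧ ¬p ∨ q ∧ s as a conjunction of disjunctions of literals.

t ∧ ¬p ∨ q ∧ s
≡ (t ∨ q) ∧ (t ∨ s) ∧ (¬p ∨ q) ∧ (¬p ∨ s)   [distribute ∨ over ∧]

(t ∨ q) ∧ (t ∨ s) ∧ (¬p ∨ q) ∧ (¬p ∨ s)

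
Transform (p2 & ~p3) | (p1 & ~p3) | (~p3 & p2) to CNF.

(p2 | p1) & ~p3

(p2 & ~p3) | (p1 & ~p3) | (~p3 & p2)
= (p2 | p1 | ~p3) & (p2 | p1 | p2) & (p2 | ~p3 | ~p3) & (p2 | ~p3 | p2) & (~p3 | p1 | ~p3) & (~p3 | p1 | p2) & (~p3 | ~p3 | ~p3) & (~p3 | ~p3 | p2)   [distribute | over &]
= (p2 | p1) & ~p3   [simplify]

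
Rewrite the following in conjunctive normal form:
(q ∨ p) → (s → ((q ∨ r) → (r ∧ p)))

(q ∨ p) → (s → ((q ∨ r) → (r ∧ p)))
≡ ¬(q ∨ p) ∨ (s → ((q ∨ r) → (r ∧ p)))   — eliminate →
≡ ¬(q ∨ p) ∨ ¬s ∨ ((q ∨ r) → (r ∧ p))   — eliminate →
≡ ¬(q ∨ p) ∨ ¬s ∨ ¬(q ∨ r) ∨ (r ∧ p)   — eliminate →
≡ (¬q ∧ ¬p) ∨ ¬s ∨ ¬(q ∨ r) ∨ (r ∧ p)   — De Morgan
≡ (¬q ∧ ¬p) ∨ ¬s ∨ (¬q ∧ ¬r) ∨ (r ∧ p)   — De Morgan
≡ (¬q ∨ ¬s ∨ ¬q ∨ r) ∧ (¬q ∨ ¬s ∨ ¬q ∨ p) ∧ (¬q ∨ ¬s ∨ ¬r ∨ r) ∧ (¬q ∨ ¬s ∨ ¬r ∨ p) ∧ (¬p ∨ ¬s ∨ ¬q ∨ r) ∧ (¬p ∨ ¬s ∨ ¬q ∨ p) ∧ (¬p ∨ ¬s ∨ ¬r ∨ r) ∧ (¬p ∨ ¬s ∨ ¬r ∨ p)   — distribute ∨ over ∧
≡ (¬q ∨ ¬s ∨ r) ∧ (¬q ∨ ¬s ∨ p)   — simplify

(¬q ∨ ¬s ∨ r) ∧ (¬q ∨ ¬s ∨ p)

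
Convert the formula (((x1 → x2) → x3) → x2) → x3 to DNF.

(((x1 → x2) → x3) → x2) → x3
= ¬(((x1 → x2) → x3) → x2) ∨ x3   [eliminate →]
= ¬(¬((x1 → x2) → x3) ∨ x2) ∨ x3   [eliminate →]
= ¬(¬(¬(x1 → x2) ∨ x3) ∨ x2) ∨ x3   [eliminate →]
= ¬(¬(¬(¬x1 ∨ x2) ∨ x3) ∨ x2) ∨ x3   [eliminate →]
= (¬¬(¬(¬x1 ∨ x2) ∨ x3) ∧ ¬x2) ∨ x3   [De Morgan]
= ((¬(¬x1 ∨ x2) ∨ x3) ∧ ¬x2) ∨ x3   [double negation]
= (((¬¬x1 ∧ ¬x2) ∨ x3) ∧ ¬x2) ∨ x3   [De Morgan]
= (((x1 ∧ ¬x2) ∨ x3) ∧ ¬x2) ∨ x3   [double negation]
= (x1 ∧ ¬x2 ∧ ¬x2) ∨ (x3 ∧ ¬x2) ∨ x3   [distribute ∧ over ∨]
= (x1 ∧ ¬x2) ∨ x3   [simplify]

(x1 ∧ ¬x2) ∨ x3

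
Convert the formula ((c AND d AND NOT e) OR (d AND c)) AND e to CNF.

((c AND d AND NOT e) OR (d AND c)) AND e
⇔ (c OR d) AND (c OR c) AND (d OR d) AND (d OR c) AND (NOT e OR d) AND (NOT e OR c) AND e   [distribute OR over AND]
⇔ c AND d AND e   [simplify]

c AND d AND e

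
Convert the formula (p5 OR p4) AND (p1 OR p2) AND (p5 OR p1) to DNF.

(p5 OR p4) AND (p1 OR p2) AND (p5 OR p1)
≡ (p5 AND p1 AND p5) OR (p5 AND p1 AND p1) OR (p5 AND p2 AND p5) OR (p5 AND p2 AND p1) OR (p4 AND p1 AND p5) OR (p4 AND p1 AND p1) OR (p4 AND p2 AND p5) OR (p4 AND p2 AND p1)   (distribute AND over OR)
≡ (p5 AND p1) OR (p5 AND p2) OR (p4 AND p1)   (simplify)

(p5 AND p1) OR (p5 AND p2) OR (p4 AND p1)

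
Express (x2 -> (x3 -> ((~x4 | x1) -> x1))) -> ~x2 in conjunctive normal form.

(x2 -> (x3 -> ((~x4 | x1) -> x1))) -> ~x2
≡ ~(x2 -> (x3 -> ((~x4 | x1) -> x1))) | ~x2   — eliminate ->
≡ ~(~x2 | (x3 -> ((~x4 | x1) -> x1))) | ~x2   — eliminate ->
≡ ~(~x2 | ~x3 | ((~x4 | x1) -> x1)) | ~x2   — eliminate ->
≡ ~(~x2 | ~x3 | ~(~x4 | x1) | x1) | ~x2   — eliminate ->
≡ (~~x2 & ~~x3 & ~~(~x4 | x1) & ~x1) | ~x2   — De Morgan
≡ (x2 & ~~x3 & ~~(~x4 | x1) & ~x1) | ~x2   — double negation
≡ (x2 & x3 & ~~(~x4 | x1) & ~x1) | ~x2   — double negation
≡ (x2 & x3 & (~x4 | x1) & ~x1) | ~x2   — double negation
≡ (x2 | ~x2) & (x3 | ~x2) & (~x4 | x1 | ~x2) & (~x1 | ~x2)   — distribute | over &
≡ (x3 | ~x2) & (~x4 | x1 | ~x2) & (~x1 | ~x2)   — simplify

(x3 | ~x2) & (~x4 | x1 | ~x2) & (~x1 | ~x2)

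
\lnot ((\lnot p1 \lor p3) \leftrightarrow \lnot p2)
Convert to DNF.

\lnot ((\lnot p1 \lor p3) \leftrightarrow \lnot p2)
≡ \lnot (((\lnot p1 \lor p3) \to \lnot p2) \land (\lnot p2 \to (\lnot p1 \lor p3)))
≡ \lnot ((\lnot (\lnot p1 \lor p3) \lor \lnot p2) \land (\lnot p2 \to (\lnot p1 \lor p3)))
≡ \lnot ((\lnot (\lnot p1 \lor p3) \lor \lnot p2) \land (\lnot \lnot p2 \lor \lnot p1 \lor p3))
≡ \lnot (\lnot (\lnot p1 \lor p3) \lor \lnot p2) \lor \lnot (\lnot \lnot p2 \lor \lnot p1 \lor p3)
≡ (\lnot \lnot (\lnot p1 \lor p3) \land \lnot \lnot p2) \lor \lnot (\lnot \lnot p2 \lor \lnot p1 \lor p3)
≡ ((\lnot p1 \lor p3) \land \lnot \lnot p2) \lor \lnot (\lnot \lnot p2 \lor \lnot p1 \lor p3)
≡ ((\lnot p1 \lor p3) \land p2) \lor \lnot (\lnot \lnot p2 \lor \lnot p1 \lor p3)
≡ ((\lnot p1 \lor p3) \land p2) \lor (\lnot \lnot \lnot p2 \land \lnot \lnot p1 \land \lnot p3)
≡ ((\lnot p1 \lor p3) \land p2) \lor (\lnot p2 \land \lnot \lnot p1 \land \lnot p3)
≡ ((\lnot p1 \lor p3) \land p2) \lor (\lnot p2 \land p1 \land \lnot p3)
≡ (\lnot p1 \land p2) \lor (p3 \land p2) \lor (\lnot p2 \land p1 \land \lnot p3)

(\lnot p1 \land p2) \lor (p3 \land p2) \lor (\lnot p2 \land p1 \land \lnot p3)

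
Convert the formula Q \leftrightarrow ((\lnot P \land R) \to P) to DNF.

Q \leftrightarrow ((\lnot P \land R) \to P)
= (Q \to ((\lnot P \land R) \to P)) \land (((\lnot P \land R) \to P) \to Q)   — eliminate \leftrightarrow
= (\lnot Q \lor ((\lnot P \land R) \to P)) \land (((\lnot P \land R) \to P) \to Q)   — eliminate \to
= (\lnot Q \lor \lnot (\lnot P \land R) \lor P) \land (((\lnot P \land R) \to P) \to Q)   — eliminate \to
= (\lnot Q \lor \lnot (\lnot P \land R) \lor P) \land (\lnot ((\lnot P \land R) \to P) \lor Q)   — eliminate \to
= (\lnot Q \lor \lnot (\lnot P \land R) \lor P) \land (\lnot (\lnot (\lnot P \land R) \lor P) \lor Q)   — eliminate \to
= (\lnot Q \lor \lnot \lnot P \lor \lnot R \lor P) \land (\lnot (\lnot (\lnot P \land R) \lor P) \lor Q)   — De Morgan
= (\lnot Q \lor P \lor \lnot R \lor P) \land (\lnot (\lnot (\lnot P \land R) \lor P) \lor Q)   — double negation
= (\lnot Q \lor P \lor \lnot R \lor P) \land ((\lnot \lnot (\lnot P \land R) \land \lnot P) \lor Q)   — De Morgan
= (\lnot Q \lor P \lor \lnot R \lor P) \land ((\lnot P \land R \land \lnot P) \lor Q)   — double negation
= (\lnot Q \land \lnot P \land R \land \lnot P) \lor (\lnot Q \land Q) \lor (P \land \lnot P \land R \land \lnot P) \lor (P \land Q) \lor (\lnot R \land \lnot P \land R \land \lnot P) \lor (\lnot R \land Q) \lor (P \land \lnot P \land R \land \lnot P) \lor (P \land Q)   — distribute \land over \lor
= (\lnot Q \land \lnot P \land R) \lor (P \land Q) \lor (\lnot R \land Q)   — simplify

(\lnot Q \land \lnot P \land R) \lor (P \land Q) \lor (\lnot R \land Q)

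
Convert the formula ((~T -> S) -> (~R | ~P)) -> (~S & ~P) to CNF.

((~T -> S) -> (~R | ~P)) -> (~S & ~P)
⇔ ~((~T -> S) -> (~R | ~P)) | (~S & ~P)   (eliminate ->)
⇔ ~(~(~T -> S) | ~R | ~P) | (~S & ~P)   (eliminate ->)
⇔ ~(~(~~T | S) | ~R | ~P) | (~S & ~P)   (eliminate ->)
⇔ (~~(~~T | S) & ~~R & ~~P) | (~S & ~P)   (De Morgan)
⇔ ((~~T | S) & ~~R & ~~P) | (~S & ~P)   (double negation)
⇔ ((T | S) & ~~R & ~~P) | (~S & ~P)   (double negation)
⇔ ((T | S) & R & ~~P) | (~S & ~P)   (double negation)
⇔ ((T | S) & R & P) | (~S & ~P)   (double negation)
⇔ (T | S | ~S) & (T | S | ~P) & (R | ~S) & (R | ~P) & (P | ~S) & (P | ~P)   (distribute | over &)
⇔ (T | S | ~P) & (R | ~S) & (R | ~P) & (P | ~S)   (simplify)

(T | S | ~P) & (R | ~S) & (R | ~P) & (P | ~S)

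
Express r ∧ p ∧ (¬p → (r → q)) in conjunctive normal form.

r ∧ p

r ∧ p ∧ (¬p → (r → q))
⇔ r ∧ p ∧ (¬¬p ∨ (r → q))   [eliminate →]
⇔ r ∧ p ∧ (¬¬p ∨ ¬r ∨ q)   [eliminate →]
⇔ r ∧ p ∧ (p ∨ ¬r ∨ q)   [double negation]
⇔ r ∧ p   [simplify]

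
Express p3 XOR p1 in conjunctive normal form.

(p3 OR p1) AND (NOT p3 OR NOT p1)

p3 XOR p1
⇔ (p3 OR p1) AND NOT (p3 AND p1)
⇔ (p3 OR p1) AND (NOT p3 OR NOT p1)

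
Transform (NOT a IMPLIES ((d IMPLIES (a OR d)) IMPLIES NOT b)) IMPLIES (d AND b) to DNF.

(NOT a IMPLIES ((d IMPLIES (a OR d)) IMPLIES NOT b)) IMPLIES (d AND b)
= NOT (NOT a IMPLIES ((d IMPLIES (a OR d)) IMPLIES NOT b)) OR (d AND b)   [eliminate IMPLIES]
= NOT (NOT NOT a OR ((d IMPLIES (a OR d)) IMPLIES NOT b)) OR (d AND b)   [eliminate IMPLIES]
= NOT (NOT NOT a OR NOT (d IMPLIES (a OR d)) OR NOT b) OR (d AND b)   [eliminate IMPLIES]
= NOT (NOT NOT a OR NOT (NOT d OR a OR d) OR NOT b) OR (d AND b)   [eliminate IMPLIES]
= (NOT NOT NOT a AND NOT NOT (NOT d OR a OR d) AND NOT NOT b) OR (d AND b)   [De Morgan]
= (NOT a AND NOT NOT (NOT d OR a OR d) AND NOT NOT b) OR (d AND b)   [double negation]
= (NOT a AND (NOT d OR a OR d) AND NOT NOT b) OR (d AND b)   [double negation]
= (NOT a AND (NOT d OR a OR d) AND b) OR (d AND b)   [double negation]
= (NOT a AND NOT d AND b) OR (NOT a AND a AND b) OR (NOT a AND d AND b) OR (d AND b)   [distribute AND over OR]
= (NOT a AND NOT d AND b) OR (d AND b)   [simplify]

(NOT a AND NOT d AND b) OR (d AND b)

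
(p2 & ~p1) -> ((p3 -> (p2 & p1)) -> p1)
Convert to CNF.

~p2 | p1 | p3

(p2 & ~p1) -> ((p3 -> (p2 & p1)) -> p1)
⇔ ~(p2 & ~p1) | ((p3 -> (p2 & p1)) -> p1)   — eliminate ->
⇔ ~(p2 & ~p1) | ~(p3 -> (p2 & p1)) | p1   — eliminate ->
⇔ ~(p2 & ~p1) | ~(~p3 | (p2 & p1)) | p1   — eliminate ->
⇔ ~p2 | ~~p1 | ~(~p3 | (p2 & p1)) | p1   — De Morgan
⇔ ~p2 | p1 | ~(~p3 | (p2 & p1)) | p1   — double negation
⇔ ~p2 | p1 | (~~p3 & ~(p2 & p1)) | p1   — De Morgan
⇔ ~p2 | p1 | (p3 & ~(p2 & p1)) | p1   — double negation
⇔ ~p2 | p1 | (p3 & (~p2 | ~p1)) | p1   — De Morgan
⇔ (~p2 | p1 | p3 | p1) & (~p2 | p1 | ~p2 | ~p1 | p1)   — distribute | over &
⇔ ~p2 | p1 | p3   — simplify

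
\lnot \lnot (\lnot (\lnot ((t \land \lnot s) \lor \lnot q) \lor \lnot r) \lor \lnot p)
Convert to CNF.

(t \lor \lnot q \lor \lnot p) \land (\lnot s \lor \lnot q \lor \lnot p) \land (r \lor \lnot p)

\lnot \lnot (\lnot (\lnot ((t \land \lnot s) \lor \lnot q) \lor \lnot r) \lor \lnot p)
= \lnot (\lnot ((t \land \lnot s) \lor \lnot q) \lor \lnot r) \lor \lnot p   [double negation]
= (\lnot \lnot ((t \land \lnot s) \lor \lnot q) \land \lnot \lnot r) \lor \lnot p   [De Morgan]
= (((t \land \lnot s) \lor \lnot q) \land \lnot \lnot r) \lor \lnot p   [double negation]
= (((t \land \lnot s) \lor \lnot q) \land r) \lor \lnot p   [double negation]
= (t \lor \lnot q \lor \lnot p) \land (\lnot s \lor \lnot q \lor \lnot p) \land (r \lor \lnot p)   [distribute \lor over \land]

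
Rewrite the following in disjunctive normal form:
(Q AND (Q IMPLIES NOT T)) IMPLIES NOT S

NOT Q OR (Q AND T) OR NOT S

(Q AND (Q IMPLIES NOT T)) IMPLIES NOT S
≡ NOT (Q AND (Q IMPLIES NOT T)) OR NOT S   (eliminate IMPLIES)
≡ NOT (Q AND (NOT Q OR NOT T)) OR NOT S   (eliminate IMPLIES)
≡ NOT Q OR NOT (NOT Q OR NOT T) OR NOT S   (De Morgan)
≡ NOT Q OR (NOT NOT Q AND NOT NOT T) OR NOT S   (De Morgan)
≡ NOT Q OR (Q AND NOT NOT T) OR NOT S   (double negation)
≡ NOT Q OR (Q AND T) OR NOT S   (double negation)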